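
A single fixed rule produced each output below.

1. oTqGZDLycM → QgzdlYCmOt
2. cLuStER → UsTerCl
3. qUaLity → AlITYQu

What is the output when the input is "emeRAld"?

EraLDEM

Looking at the pairs, the operation is to flip the case of every letter, then move the first 2 characters to the end (rotate left by 2).
"emeRAld" → "EraLDEM".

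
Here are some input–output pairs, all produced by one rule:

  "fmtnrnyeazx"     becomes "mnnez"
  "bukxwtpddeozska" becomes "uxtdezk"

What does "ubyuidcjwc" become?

budjc

What's happening: keep every other character starting from the second (positions 2nd, 4th, 6th, ...).
On "ubyuidcjwc" that produces "budjc".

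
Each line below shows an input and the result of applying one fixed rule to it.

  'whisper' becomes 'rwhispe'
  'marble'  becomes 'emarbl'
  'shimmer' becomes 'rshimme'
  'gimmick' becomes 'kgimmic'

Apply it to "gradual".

The transformation: move the last character to the front.
On "gradual" that produces "lgradua".

lgradua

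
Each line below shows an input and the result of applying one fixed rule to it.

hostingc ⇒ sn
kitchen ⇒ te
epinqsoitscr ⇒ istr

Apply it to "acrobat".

ra

The transformation: keep one character in every 3, starting at position 3 (positions 3rd, 6th, 9th, ...).
Doing the same to "acrobat": "ra".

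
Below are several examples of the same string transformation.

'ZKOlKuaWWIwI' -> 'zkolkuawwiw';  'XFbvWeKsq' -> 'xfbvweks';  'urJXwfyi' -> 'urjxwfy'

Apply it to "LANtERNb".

What's happening: delete the last character, then convert every letter to lowercase.
Starting from "LANtERNb": after the first operation, "LANtERN"; after the second, "lantern".
(Check on "ZKOlKuaWWIwI": → "ZKOlKuaWWIw" → "zkolkuawwiw" ✓)

lantern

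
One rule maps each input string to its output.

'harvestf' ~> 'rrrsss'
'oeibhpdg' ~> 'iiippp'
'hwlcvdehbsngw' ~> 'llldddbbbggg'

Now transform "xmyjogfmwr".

yyygggwww

The rule is to keep one character in every 3, starting at position 3 (positions 3rd, 6th, 9th, ...), then repeat every character 3 times.
For "xmyjogfmwr", step one produces "ygw"; step two turns that into "yyygggwww".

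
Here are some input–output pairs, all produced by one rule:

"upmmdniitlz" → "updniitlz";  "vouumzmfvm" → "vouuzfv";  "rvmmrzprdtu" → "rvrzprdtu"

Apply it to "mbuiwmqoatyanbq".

Each output is the input with this applied: remove every "m".
Doing the same to "mbuiwmqoatyanbq": "buiwqoatyanbq".

buiwqoatyanbq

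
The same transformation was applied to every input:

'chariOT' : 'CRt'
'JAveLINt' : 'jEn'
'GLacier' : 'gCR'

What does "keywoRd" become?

The pattern: flip the case of every letter, then keep one character in every 3, starting at position 1 (positions 1st, 4th, 7th, ...).
Starting from "keywoRd": after the first operation, "KEYWOrD"; after the second, "KWD".
(Check on "GLacier": → "glACIER" → "gCR" ✓)

KWD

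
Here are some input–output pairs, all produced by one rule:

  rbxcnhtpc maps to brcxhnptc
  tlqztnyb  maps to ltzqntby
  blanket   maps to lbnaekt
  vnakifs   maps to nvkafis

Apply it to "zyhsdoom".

Rule — swap each adjacent pair of characters (1↔2, 3↔4, ...).
Doing the same to "zyhsdoom": "yzshodmo".

yzshodmo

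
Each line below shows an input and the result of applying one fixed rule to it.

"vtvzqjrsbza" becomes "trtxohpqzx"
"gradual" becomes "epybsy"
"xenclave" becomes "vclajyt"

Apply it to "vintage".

Looking at the pairs, the operation is to shift every letter 2 places backward in the alphabet (wrapping around), then delete the last character.
Working it through for "vintage": intermediate "tglryec", final "tglrye".
(Check on "xenclave": → "vclajytc" → "vclajyt" ✓)

tglrye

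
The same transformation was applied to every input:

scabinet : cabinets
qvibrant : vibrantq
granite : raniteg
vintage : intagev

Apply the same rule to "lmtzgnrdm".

mtzgnrdml

The transformation: move the first character to the end.
So "lmtzgnrdm" becomes "mtzgnrdml".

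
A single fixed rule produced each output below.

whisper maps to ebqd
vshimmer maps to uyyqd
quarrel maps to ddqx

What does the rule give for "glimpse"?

What's happening: shift every letter 12 places forward in the alphabet (wrapping around), then delete the first 3 characters.
"glimpse" → "sxuybeq" → "ybeq".

ybeq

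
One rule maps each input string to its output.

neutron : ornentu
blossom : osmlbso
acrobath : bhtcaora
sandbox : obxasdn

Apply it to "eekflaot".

The transformation: swap each adjacent pair of characters (1↔2, 3↔4, ...), then move the last 3 characters to the front (rotate right by 3).
"eekflaot" → "eefkalto" → "ltoeefka".

ltoeefka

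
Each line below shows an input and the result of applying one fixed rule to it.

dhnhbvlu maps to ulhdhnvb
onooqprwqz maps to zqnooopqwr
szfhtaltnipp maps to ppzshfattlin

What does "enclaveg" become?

Rule — move the last 2 characters to the front (rotate right by 2), then swap each adjacent pair of characters (1↔2, 3↔4, ...).
"enclaveg" → "egenclav" → "genelcva".

genelcva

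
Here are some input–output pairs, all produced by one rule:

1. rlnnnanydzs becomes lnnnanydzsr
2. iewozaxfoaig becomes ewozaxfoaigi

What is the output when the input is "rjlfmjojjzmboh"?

jlfmjojjzmbohr

Looking at the pairs, the operation is to move the first character to the end.
So "rjlfmjojjzmboh" becomes "jlfmjojjzmbohr".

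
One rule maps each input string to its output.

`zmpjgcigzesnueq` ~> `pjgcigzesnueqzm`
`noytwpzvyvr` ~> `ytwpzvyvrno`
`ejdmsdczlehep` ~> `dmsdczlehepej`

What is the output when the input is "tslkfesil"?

The pattern: move the first 2 characters to the end (rotate left by 2).
For "tslkfesil" the result is "lkfesilts".

lkfesilts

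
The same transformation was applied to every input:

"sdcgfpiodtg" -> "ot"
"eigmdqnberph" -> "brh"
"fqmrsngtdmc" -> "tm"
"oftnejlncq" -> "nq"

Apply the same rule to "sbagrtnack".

What's happening: keep every other character starting from the second (positions 2nd, 4th, 6th, ...), then delete the first 3 characters.
On "sbagrtnack" that produces "ak".
(Check on "sdcgfpiodtg": → "dgpot" → "ot" ✓)

ak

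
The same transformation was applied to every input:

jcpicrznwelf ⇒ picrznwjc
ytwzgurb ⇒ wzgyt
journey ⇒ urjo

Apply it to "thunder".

unth

The transformation: delete the last 3 characters, then move the first 2 characters to the end (rotate left by 2).
For "thunder" the result is "unth".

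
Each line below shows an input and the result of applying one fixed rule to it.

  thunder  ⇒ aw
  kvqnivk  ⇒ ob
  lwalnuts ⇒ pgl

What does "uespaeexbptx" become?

In each case the input is transformed by: shift every letter 7 places backward in the alphabet (wrapping around), then keep one character in every 3, starting at position 2 (positions 2nd, 5th, 8th, ...).
Applying both steps to "uespaeexbptx": "nxlitxxquimq", then "xtqm".

xtqm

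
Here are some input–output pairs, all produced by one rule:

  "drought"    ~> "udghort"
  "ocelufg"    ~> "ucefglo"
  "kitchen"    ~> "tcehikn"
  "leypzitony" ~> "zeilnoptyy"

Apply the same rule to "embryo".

ybemor

Each output is the input with this applied: sort the characters into alphabetical order, then move the last character to the front.
"embryo" → "bemory" → "ybemor".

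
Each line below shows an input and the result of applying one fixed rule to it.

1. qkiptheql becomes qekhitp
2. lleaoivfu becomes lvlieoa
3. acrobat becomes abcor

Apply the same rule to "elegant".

The pattern: delete the last 2 characters, then take characters alternately from the front and the back (1st, last, 2nd, 2nd-last, ...).
For "elegant", step one produces "elega"; step two turns that into "ealge".

ealge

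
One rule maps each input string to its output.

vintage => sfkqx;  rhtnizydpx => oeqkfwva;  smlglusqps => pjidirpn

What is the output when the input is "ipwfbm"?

fmtc

Rule — delete the last 2 characters, then shift every letter 3 places backward in the alphabet (wrapping around).
Working it through for "ipwfbm": intermediate "ipwf", final "fmtc".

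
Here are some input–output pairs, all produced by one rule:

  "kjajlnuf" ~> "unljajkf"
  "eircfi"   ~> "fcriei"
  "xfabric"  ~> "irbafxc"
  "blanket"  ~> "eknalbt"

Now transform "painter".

etniapr

Looking at the pairs, the operation is to move the last character to the front, then reverse the string.
"painter" → "etniapr".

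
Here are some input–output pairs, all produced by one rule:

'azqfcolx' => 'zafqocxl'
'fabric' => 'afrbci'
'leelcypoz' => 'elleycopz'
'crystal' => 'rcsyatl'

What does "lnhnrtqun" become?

Each output is the input with this applied: swap each adjacent pair of characters (1↔2, 3↔4, ...).
Doing the same to "lnhnrtqun": "nlnhtruqn".

nlnhtruqn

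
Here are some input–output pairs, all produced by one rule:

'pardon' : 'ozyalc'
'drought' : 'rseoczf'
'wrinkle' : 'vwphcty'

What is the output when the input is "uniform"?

zcxfytq

Rule — shift every letter 11 places forward in the alphabet (wrapping around), then move the last 3 characters to the front (rotate right by 3).
On "uniform": the first step gives "fytqzcx", and the second then gives "zcxfytq".
(Check on "wrinkle": → "hctyvwp" → "vwphcty" ✓)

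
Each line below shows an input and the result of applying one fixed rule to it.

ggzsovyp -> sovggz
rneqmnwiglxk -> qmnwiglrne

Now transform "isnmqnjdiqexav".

The rule is to delete the last 2 characters, then move the first 3 characters to the end (rotate left by 3).
On "isnmqnjdiqexav": the first step gives "isnmqnjdiqex", and the second then gives "mqnjdiqexisn".
(Check on "rneqmnwiglxk": → "rneqmnwigl" → "qmnwiglrne" ✓)

mqnjdiqexisn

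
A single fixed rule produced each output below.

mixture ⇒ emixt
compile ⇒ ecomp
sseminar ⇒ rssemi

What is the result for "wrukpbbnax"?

The rule is to move the last 3 characters to the front (rotate right by 3), then delete the first 2 characters.
For "wrukpbbnax", step one produces "naxwrukpbb"; step two turns that into "xwrukpbb".

xwrukpbb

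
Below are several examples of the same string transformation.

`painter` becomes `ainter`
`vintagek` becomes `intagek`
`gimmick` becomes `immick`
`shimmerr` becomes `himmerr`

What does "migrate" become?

igrate

In each case the input is transformed by: delete the first character.
Applying that to "migrate" gives "igrate".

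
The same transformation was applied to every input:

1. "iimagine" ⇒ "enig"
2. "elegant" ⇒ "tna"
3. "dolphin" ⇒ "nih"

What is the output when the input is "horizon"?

noz

Looking at the pairs, the operation is to take characters alternately from the front and the back (1st, last, 2nd, 2nd-last, ...), then keep every other character starting from the second (positions 2nd, 4th, 6th, ...).
For "horizon", step one produces "hnoorzi"; step two turns that into "noz".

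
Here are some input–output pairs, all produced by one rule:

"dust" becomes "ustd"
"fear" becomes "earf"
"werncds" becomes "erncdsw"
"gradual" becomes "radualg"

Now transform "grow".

Each output is the input with this applied: move the first character to the end.
Applying that to "grow" gives "rowg".

rowg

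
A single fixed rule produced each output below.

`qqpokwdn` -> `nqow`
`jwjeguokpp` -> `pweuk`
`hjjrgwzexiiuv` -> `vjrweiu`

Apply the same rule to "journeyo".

The rule is to move the last character to the front, then keep every other character starting from the first (positions 1st, 3rd, 5th, ...).
"journeyo" → "ojourney" → "oore".

oore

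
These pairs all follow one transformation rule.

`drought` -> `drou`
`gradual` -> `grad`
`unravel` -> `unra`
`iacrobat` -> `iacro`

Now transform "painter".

pain

Each output is the input with this applied: delete the last 3 characters.
For "painter" the result is "pain".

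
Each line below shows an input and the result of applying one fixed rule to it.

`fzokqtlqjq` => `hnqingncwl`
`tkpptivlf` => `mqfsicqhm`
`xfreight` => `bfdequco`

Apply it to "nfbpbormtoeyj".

mylojqlbvgkcy

In each case the input is transformed by: move the first 3 characters to the end (rotate left by 3), then shift every letter 3 places backward in the alphabet (wrapping around).
For "nfbpbormtoeyj", step one produces "pbormtoeyjnfb"; step two turns that into "mylojqlbvgkcy".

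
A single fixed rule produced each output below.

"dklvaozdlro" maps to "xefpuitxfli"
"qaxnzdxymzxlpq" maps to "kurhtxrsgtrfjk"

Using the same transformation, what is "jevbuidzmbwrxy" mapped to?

dypvocxtgvqlrs

Rule — shift every letter 6 places backward in the alphabet (wrapping around).
Doing the same to "jevbuidzmbwrxy": "dypvocxtgvqlrs".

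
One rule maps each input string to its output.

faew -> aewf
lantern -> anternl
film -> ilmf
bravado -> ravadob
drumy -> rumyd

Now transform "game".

What's happening: move the first character to the end.
Doing the same to "game": "ameg".

ameg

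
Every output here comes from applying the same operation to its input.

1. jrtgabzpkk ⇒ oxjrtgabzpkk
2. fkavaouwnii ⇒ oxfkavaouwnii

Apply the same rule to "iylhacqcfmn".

The transformation: prepend "ox".
On "iylhacqcfmn" that produces "oxiylhacqcfmn".

oxiylhacqcfmn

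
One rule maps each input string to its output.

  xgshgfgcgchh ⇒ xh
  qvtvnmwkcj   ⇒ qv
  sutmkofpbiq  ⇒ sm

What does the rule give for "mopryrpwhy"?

The transformation: keep one character in every 3, starting at position 1 (positions 1st, 4th, 7th, ...), then delete the last 2 characters.
On "mopryrpwhy": the first step gives "mrpy", and the second then gives "mr".
(Check on "xgshgfgcgchh": → "xhgc" → "xh" ✓)

mr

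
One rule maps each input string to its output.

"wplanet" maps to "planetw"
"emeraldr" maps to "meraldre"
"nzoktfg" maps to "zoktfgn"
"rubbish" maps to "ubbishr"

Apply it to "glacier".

lacierg

In each case the input is transformed by: move the first character to the end.
So "glacier" becomes "lacierg".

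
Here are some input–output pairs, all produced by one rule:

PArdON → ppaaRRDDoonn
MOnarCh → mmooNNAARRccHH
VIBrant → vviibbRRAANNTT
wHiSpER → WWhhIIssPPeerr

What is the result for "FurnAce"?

ffUURRNNaaCCEE

Looking at the pairs, the operation is to double every character, then flip the case of every letter.
Applying both steps to "FurnAce": "FFuurrnnAAccee", then "ffUURRNNaaCCEE".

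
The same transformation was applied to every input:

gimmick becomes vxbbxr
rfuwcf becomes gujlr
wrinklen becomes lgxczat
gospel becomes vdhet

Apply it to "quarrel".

Each output is the input with this applied: delete the last character, then shift every letter 11 places backward in the alphabet (wrapping around).
For "quarrel" the result is "fjpggt".

fjpggt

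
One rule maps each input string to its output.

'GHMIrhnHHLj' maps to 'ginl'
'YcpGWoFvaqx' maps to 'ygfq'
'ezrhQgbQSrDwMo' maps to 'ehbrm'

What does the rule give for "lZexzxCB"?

What's happening: keep one character in every 3, starting at position 1 (positions 1st, 4th, 7th, ...), then convert every letter to lowercase.
"lZexzxCB" → "lxC" → "lxc".

lxc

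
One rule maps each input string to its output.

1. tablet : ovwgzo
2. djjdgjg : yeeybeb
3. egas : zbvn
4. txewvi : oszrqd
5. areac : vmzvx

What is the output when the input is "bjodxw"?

In each case the input is transformed by: shift every letter 5 places backward in the alphabet (wrapping around).
Doing the same to "bjodxw": "wejysr".

wejysr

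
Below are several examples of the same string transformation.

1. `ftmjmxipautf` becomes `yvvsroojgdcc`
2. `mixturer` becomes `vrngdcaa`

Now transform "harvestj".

sqnjecba

The transformation: shift every letter 9 places forward in the alphabet (wrapping around), then sort the characters into reverse alphabetical order.
Starting from "harvestj": after the first operation, "qjaenbcs"; after the second, "sqnjecba".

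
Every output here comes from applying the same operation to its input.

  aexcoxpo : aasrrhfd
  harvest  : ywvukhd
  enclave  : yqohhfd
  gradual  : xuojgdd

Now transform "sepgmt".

Each output is the input with this applied: sort the characters into reverse alphabetical order, then shift every letter 3 places forward in the alphabet (wrapping around).
"sepgmt" → "tspmge" → "wvspjh".
(Check on "gradual": → "urlgdaa" → "xuojgdd" ✓)

wvspjh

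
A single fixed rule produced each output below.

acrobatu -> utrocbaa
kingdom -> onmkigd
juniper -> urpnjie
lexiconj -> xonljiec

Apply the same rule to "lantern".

The pattern: sort the characters into reverse alphabetical order.
"lantern" → "trnnlea".

trnnlea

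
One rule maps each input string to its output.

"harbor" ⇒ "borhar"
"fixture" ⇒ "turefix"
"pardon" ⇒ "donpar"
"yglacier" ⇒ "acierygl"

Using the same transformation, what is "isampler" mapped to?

mplerisa

The pattern: move the first 3 characters to the end (rotate left by 3).
On "isampler" that produces "mplerisa".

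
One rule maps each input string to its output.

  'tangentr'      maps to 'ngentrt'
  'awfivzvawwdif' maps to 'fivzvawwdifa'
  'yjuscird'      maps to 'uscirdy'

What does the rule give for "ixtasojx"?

The rule is to move the first character to the end, then delete the first character.
On "ixtasojx" that produces "tasojxi".

tasojxi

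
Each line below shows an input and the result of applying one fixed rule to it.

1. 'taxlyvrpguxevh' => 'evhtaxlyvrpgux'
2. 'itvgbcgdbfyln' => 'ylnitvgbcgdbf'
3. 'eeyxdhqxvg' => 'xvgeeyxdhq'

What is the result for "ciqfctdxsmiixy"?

ixyciqfctdxsmi

The pattern: move the last 3 characters to the front (rotate right by 3).
On "ciqfctdxsmiixy" that produces "ixyciqfctdxsmi".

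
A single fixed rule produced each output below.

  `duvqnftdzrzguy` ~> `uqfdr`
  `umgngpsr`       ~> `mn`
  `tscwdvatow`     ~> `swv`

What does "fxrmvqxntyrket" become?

xmqny

Rule — keep every other character starting from the second (positions 2nd, 4th, 6th, ...), then delete the last 2 characters.
Working it through for "fxrmvqxntyrket": intermediate "xmqnykt", final "xmqny".
(Check on "umgngpsr": → "mnpr" → "mn" ✓)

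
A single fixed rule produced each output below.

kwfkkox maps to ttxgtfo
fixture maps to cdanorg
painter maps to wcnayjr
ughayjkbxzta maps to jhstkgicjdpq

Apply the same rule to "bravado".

ejmxkaj

The pattern: move the first 3 characters to the end (rotate left by 3), then shift every letter 9 places forward in the alphabet (wrapping around).
Doing the same to "bravado": "ejmxkaj".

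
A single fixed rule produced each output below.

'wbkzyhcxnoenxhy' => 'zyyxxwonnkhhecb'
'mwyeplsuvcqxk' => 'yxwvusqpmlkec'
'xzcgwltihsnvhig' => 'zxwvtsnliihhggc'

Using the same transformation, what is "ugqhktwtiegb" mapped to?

In each case the input is transformed by: sort the characters into reverse alphabetical order.
Applying that to "ugqhktwtiegb" gives "wuttqkihggeb".

wuttqkihggeb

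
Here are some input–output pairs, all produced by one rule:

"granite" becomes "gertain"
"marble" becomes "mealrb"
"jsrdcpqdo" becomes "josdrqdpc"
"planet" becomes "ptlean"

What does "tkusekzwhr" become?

trkhuwszek

Each output is the input with this applied: take characters alternately from the front and the back (1st, last, 2nd, 2nd-last, ...).
Applying that to "tkusekzwhr" gives "trkhuwszek".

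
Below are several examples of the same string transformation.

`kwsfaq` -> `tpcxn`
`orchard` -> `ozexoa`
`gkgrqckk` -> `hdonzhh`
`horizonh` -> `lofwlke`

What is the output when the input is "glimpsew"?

ifjmpbt

What's happening: delete the first character, then shift every letter 3 places backward in the alphabet (wrapping around).
So "glimpsew" becomes "ifjmpbt".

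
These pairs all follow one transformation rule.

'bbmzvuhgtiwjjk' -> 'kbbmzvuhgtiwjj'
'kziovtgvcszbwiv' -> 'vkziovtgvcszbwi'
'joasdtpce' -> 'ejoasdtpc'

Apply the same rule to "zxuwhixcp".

Each output is the input with this applied: move the last character to the front.
"zxuwhixcp" → "pzxuwhixc".

pzxuwhixc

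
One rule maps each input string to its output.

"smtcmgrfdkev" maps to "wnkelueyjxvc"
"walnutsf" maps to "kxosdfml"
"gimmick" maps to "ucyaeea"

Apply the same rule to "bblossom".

gettdgkk

The rule is to shift every letter 8 places backward in the alphabet (wrapping around), then move the last 2 characters to the front (rotate right by 2).
For "bblossom", step one produces "ttdgkkge"; step two turns that into "gettdgkk".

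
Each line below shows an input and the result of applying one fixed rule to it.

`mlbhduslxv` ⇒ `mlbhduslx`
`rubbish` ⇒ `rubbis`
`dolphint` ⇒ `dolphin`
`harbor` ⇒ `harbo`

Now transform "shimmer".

shimme

Looking at the pairs, the operation is to delete the last character.
So "shimmer" becomes "shimme".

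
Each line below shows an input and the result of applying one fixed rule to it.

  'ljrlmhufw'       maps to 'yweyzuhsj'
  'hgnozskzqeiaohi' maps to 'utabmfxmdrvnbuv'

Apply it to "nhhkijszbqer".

auuxvwfmodre

Looking at the pairs, the operation is to shift every letter 13 places forward in the alphabet (wrapping around) — i.e. ROT13.
Applying that to "nhhkijszbqer" gives "auuxvwfmodre".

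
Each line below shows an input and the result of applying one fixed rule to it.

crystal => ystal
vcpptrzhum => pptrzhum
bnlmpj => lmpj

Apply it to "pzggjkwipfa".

ggjkwipfa

What's happening: delete the first 2 characters.
For "pzggjkwipfa" the result is "ggjkwipfa".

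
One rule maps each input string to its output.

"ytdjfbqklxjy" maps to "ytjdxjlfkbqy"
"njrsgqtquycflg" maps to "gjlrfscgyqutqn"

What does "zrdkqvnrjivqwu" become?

What's happening: take characters alternately from the front and the back (1st, last, 2nd, 2nd-last, ...), then move the first character to the end.
Starting from "zrdkqvnrjivqwu": after the first operation, "zurwdqkvqivjnr"; after the second, "urwdqkvqivjnrz".

urwdqkvqivjnrz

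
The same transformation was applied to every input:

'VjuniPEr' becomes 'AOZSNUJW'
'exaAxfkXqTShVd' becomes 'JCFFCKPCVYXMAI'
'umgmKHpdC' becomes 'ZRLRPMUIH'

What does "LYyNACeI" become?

Looking at the pairs, the operation is to shift every letter 5 places forward in the alphabet (wrapping around), then convert every letter to uppercase.
For "LYyNACeI", step one produces "QDdSFHjN"; step two turns that into "QDDSFHJN".

QDDSFHJN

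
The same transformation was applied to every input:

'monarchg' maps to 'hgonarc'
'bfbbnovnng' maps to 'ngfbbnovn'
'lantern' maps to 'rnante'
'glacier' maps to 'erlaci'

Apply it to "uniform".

rmnifo

The transformation: delete the first character, then move the last 2 characters to the front (rotate right by 2).
Doing the same to "uniform": "rmnifo".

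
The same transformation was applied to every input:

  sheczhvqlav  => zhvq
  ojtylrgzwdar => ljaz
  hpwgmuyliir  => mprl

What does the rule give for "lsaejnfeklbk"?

jsbe

What's happening: keep one character in every 3, starting at position 2 (positions 2nd, 5th, 8th, ...), then swap each adjacent pair of characters (1↔2, 3↔4, ...).
"lsaejnfeklbk" → "sjeb" → "jsbe".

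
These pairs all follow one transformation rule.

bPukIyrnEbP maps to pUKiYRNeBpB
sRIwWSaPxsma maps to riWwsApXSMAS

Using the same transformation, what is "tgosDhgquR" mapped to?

GOSdHGQUrT

The pattern: move the first character to the end, then flip the case of every letter.
Working it through for "tgosDhgquR": intermediate "gosDhgquRt", final "GOSdHGQUrT".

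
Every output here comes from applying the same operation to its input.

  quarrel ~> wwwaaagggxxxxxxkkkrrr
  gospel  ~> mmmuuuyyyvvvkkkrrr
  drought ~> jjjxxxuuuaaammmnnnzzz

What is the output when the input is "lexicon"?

rrrkkkdddoooiiiuuuttt

The transformation: repeat every character 3 times, then shift every letter 6 places forward in the alphabet (wrapping around).
Applying that to "lexicon" gives "rrrkkkdddoooiiiuuuttt".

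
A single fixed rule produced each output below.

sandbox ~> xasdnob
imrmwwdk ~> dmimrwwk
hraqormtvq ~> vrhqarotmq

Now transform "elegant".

What's happening: swap each adjacent pair of characters (1↔2, 3↔4, ...), then move the last character to the front.
"elegant" → "legenat" → "tlegena".

tlegena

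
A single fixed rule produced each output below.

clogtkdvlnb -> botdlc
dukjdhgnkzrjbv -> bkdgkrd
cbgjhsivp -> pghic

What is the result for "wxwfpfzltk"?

twpzw

In each case the input is transformed by: keep every other character starting from the first (positions 1st, 3rd, 5th, ...), then swap the first and last characters.
On "wxwfpfzltk" that produces "twpzw".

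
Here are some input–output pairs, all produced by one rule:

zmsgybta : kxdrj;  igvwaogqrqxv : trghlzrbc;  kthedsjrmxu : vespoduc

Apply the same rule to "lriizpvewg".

The rule is to shift every letter 11 places forward in the alphabet (wrapping around), then delete the last 3 characters.
"lriizpvewg" → "wcttkag".

wcttkag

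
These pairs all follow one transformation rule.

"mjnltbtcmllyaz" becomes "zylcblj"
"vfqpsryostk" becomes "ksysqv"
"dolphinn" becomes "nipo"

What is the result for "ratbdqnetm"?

Each output is the input with this applied: reverse the string, then keep every other character starting from the first (positions 1st, 3rd, 5th, ...).
Starting from "ratbdqnetm": after the first operation, "mtenqdbtar"; after the second, "meqba".

meqba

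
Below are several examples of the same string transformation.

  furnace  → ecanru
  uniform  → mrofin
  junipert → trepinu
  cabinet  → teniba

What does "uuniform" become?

mrofinu

Looking at the pairs, the operation is to reverse the string, then delete the last character.
For "uuniform", step one produces "mrofinuu"; step two turns that into "mrofinu".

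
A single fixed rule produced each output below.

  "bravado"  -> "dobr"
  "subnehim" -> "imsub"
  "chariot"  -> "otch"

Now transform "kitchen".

enki

The transformation: move the last 2 characters to the front (rotate right by 2), then delete the last 3 characters.
On "kitchen" that produces "enki".
(Check on "chariot": → "otchari" → "otch" ✓)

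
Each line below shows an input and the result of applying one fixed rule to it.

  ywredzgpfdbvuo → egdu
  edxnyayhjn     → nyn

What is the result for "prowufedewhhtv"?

What's happening: delete the first 2 characters, then keep one character in every 3, starting at position 2 (positions 2nd, 5th, 8th, ...).
Doing the same to "prowufedewhhtv": "wewt".

wewt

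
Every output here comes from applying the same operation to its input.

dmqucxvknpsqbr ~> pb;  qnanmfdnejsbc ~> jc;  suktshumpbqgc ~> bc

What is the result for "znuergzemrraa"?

ra

In each case the input is transformed by: keep one character in every 3, starting at position 1 (positions 1st, 4th, 7th, ...), then delete the first 3 characters.
Starting from "znuergzemrraa": after the first operation, "zezra"; after the second, "ra".
(Check on "qnanmfdnejsbc": → "qndjc" → "jc" ✓)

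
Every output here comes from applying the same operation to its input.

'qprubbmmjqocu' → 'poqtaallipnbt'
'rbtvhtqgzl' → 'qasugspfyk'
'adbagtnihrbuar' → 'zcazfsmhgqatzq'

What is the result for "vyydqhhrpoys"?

Each output is the input with this applied: shift every letter 1 place backward in the alphabet (wrapping around).
"vyydqhhrpoys" → "uxxcpggqonxr".

uxxcpggqonxr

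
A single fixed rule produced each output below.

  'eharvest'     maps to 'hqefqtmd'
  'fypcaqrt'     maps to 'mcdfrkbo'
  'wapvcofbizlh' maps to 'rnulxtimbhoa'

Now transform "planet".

The transformation: shift every letter 12 places forward in the alphabet (wrapping around), then swap the front and back halves of the string.
Applying both steps to "planet": "bxmzqf", then "zqfbxm".

zqfbxm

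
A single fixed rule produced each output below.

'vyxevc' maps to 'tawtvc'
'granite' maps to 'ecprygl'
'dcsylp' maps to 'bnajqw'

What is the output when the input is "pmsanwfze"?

nckxqdyul

Looking at the pairs, the operation is to take characters alternately from the front and the back (1st, last, 2nd, 2nd-last, ...), then shift every letter 2 places backward in the alphabet (wrapping around).
On "pmsanwfze": the first step gives "pemzsfawn", and the second then gives "nckxqdyul".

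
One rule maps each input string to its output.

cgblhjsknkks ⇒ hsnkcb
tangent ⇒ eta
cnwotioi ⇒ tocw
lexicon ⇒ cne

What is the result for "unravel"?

vln

Rule — move the first 3 characters to the end (rotate left by 3), then keep every other character starting from the second (positions 2nd, 4th, 6th, ...).
On "unravel" that produces "vln".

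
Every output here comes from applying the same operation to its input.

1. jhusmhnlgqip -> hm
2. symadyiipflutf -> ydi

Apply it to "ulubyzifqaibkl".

What's happening: keep one character in every 3, starting at position 2 (positions 2nd, 5th, 8th, ...), then delete the last 2 characters.
Applying both steps to "ulubyzifqaibkl": "lyfil", then "lyf".

lyf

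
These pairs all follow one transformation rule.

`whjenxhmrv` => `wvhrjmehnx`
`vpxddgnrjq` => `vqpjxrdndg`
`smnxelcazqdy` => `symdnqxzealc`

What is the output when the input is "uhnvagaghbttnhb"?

The rule is to take characters alternately from the front and the back (1st, last, 2nd, 2nd-last, ...).
For "uhnvagaghbttnhb" the result is "ubhhnnvtatgbahg".

ubhhnnvtatgbahg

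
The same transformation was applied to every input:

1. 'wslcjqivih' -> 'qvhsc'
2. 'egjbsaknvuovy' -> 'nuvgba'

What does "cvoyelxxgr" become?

lxrvy

The pattern: keep every other character starting from the second (positions 2nd, 4th, 6th, ...), then move the last 3 characters to the front (rotate right by 3).
For "cvoyelxxgr", step one produces "vylxr"; step two turns that into "lxrvy".
(Check on "egjbsaknvuovy": → "gbanuv" → "nuvgba" ✓)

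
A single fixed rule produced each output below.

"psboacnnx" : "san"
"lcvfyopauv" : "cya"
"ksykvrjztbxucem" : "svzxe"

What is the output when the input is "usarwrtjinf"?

The rule is to keep one character in every 3, starting at position 2 (positions 2nd, 5th, 8th, ...).
Applying that to "usarwrtjinf" gives "swjf".

swjf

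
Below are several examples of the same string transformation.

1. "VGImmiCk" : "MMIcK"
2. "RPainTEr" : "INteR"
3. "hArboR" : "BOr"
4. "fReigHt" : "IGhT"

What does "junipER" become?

Rule — delete the first 3 characters, then flip the case of every letter.
Starting from "junipER": after the first operation, "ipER"; after the second, "IPer".
(Check on "hArboR": → "boR" → "BOr" ✓)

IPer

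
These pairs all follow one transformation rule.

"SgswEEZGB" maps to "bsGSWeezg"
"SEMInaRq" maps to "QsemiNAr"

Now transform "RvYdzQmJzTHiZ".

zrVyDZqMjZthI

Each output is the input with this applied: flip the case of every letter, then move the last character to the front.
Working it through for "RvYdzQmJzTHiZ": intermediate "rVyDZqMjZthIz", final "zrVyDZqMjZthI".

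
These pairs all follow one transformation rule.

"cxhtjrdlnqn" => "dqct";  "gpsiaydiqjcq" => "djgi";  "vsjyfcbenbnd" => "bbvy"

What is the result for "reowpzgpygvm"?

Rule — keep one character in every 3, starting at position 1 (positions 1st, 4th, 7th, ...), then move the first 2 characters to the end (rotate left by 2).
On "reowpzgpygvm": the first step gives "rwgg", and the second then gives "ggrw".

ggrw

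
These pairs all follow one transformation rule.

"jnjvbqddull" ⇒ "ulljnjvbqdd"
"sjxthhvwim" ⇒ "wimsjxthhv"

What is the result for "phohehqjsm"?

jsmphohehq

In each case the input is transformed by: move the last 3 characters to the front (rotate right by 3).
So "phohehqjsm" becomes "jsmphohehq".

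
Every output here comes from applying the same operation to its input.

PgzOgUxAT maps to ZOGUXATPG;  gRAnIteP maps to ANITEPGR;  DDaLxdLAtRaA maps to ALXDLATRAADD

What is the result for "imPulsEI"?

PULSEIIM

The pattern: move the first 2 characters to the end (rotate left by 2), then convert every letter to uppercase.
"imPulsEI" → "PulsEIim" → "PULSEIIM".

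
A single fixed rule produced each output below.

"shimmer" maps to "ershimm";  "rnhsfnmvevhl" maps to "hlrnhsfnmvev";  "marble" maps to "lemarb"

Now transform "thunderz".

rzthunde

Rule — move the last 2 characters to the front (rotate right by 2).
"thunderz" → "rzthunde".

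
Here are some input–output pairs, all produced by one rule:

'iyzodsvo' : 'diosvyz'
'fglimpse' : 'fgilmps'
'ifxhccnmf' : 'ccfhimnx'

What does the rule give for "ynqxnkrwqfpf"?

fknnpqqrwxy

Rule — delete the last character, then sort the characters into alphabetical order.
Starting from "ynqxnkrwqfpf": after the first operation, "ynqxnkrwqfp"; after the second, "fknnpqqrwxy".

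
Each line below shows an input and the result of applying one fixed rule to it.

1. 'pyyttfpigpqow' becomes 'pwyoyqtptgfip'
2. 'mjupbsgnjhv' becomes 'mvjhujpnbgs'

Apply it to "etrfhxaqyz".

eztyrqfahx

What's happening: take characters alternately from the front and the back (1st, last, 2nd, 2nd-last, ...).
On "etrfhxaqyz" that produces "eztyrqfahx".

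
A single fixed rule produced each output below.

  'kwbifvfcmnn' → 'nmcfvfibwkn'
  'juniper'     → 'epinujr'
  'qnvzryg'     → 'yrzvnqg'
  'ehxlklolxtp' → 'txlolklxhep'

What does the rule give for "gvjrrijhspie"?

ipshjirrjvge

The transformation: reverse the string, then move the first character to the end.
For "gvjrrijhspie", step one produces "eipshjirrjvg"; step two turns that into "ipshjirrjvge".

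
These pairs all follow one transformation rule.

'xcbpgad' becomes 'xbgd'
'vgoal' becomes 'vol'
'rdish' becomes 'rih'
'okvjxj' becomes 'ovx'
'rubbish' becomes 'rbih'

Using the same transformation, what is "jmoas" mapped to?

The rule is to keep every other character starting from the first (positions 1st, 3rd, 5th, ...).
Doing the same to "jmoas": "jos".

jos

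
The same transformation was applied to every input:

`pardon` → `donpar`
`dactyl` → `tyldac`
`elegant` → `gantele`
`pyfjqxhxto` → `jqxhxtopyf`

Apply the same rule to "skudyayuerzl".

Rule — move the first 3 characters to the end (rotate left by 3).
"skudyayuerzl" → "dyayuerzlsku".

dyayuerzlsku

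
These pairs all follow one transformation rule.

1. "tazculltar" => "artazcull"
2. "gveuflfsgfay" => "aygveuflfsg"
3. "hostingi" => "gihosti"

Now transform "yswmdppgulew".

In each case the input is transformed by: move the last 3 characters to the front (rotate right by 3), then delete the first character.
On "yswmdppgulew" that produces "ewyswmdppgu".

ewyswmdppgu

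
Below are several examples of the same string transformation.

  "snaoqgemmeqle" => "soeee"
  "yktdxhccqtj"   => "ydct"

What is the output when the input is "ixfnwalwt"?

inl

In each case the input is transformed by: keep one character in every 3, starting at position 1 (positions 1st, 4th, 7th, ...).
On "ixfnwalwt" that produces "inl".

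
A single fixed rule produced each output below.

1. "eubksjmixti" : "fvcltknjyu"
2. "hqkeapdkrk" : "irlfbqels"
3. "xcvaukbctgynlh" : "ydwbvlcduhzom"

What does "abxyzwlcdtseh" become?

What's happening: shift every letter 1 place forward in the alphabet (wrapping around), then delete the last character.
Starting from "abxyzwlcdtseh": after the first operation, "bcyzaxmdeutfi"; after the second, "bcyzaxmdeutf".

bcyzaxmdeutf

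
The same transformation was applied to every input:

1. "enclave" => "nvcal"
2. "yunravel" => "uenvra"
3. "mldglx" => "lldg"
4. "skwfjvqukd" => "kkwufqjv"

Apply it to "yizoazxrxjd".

The transformation: take characters alternately from the front and the back (1st, last, 2nd, 2nd-last, ...), then delete the first 2 characters.
Starting from "yizoazxrxjd": after the first operation, "ydijzxoraxz"; after the second, "ijzxoraxz".

ijzxoraxz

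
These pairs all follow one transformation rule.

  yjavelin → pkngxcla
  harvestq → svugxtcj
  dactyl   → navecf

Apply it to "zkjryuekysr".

In each case the input is transformed by: reverse the string, then shift every letter 2 places forward in the alphabet (wrapping around).
So "zkjryuekysr" becomes "tuamgwatlmb".
(Check on "dactyl": → "lytcad" → "navecf" ✓)

tuamgwatlmb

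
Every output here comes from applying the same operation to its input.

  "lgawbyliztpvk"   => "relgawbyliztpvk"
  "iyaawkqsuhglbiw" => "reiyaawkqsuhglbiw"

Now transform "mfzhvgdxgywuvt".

The rule is to prepend "re".
"mfzhvgdxgywuvt" → "remfzhvgdxgywuvt".

remfzhvgdxgywuvt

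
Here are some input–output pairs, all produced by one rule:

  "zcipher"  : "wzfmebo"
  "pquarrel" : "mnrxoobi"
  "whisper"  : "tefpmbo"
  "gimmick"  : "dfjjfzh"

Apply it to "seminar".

pbjfkxo

The transformation: shift every letter 3 places backward in the alphabet (wrapping around).
On "seminar" that produces "pbjfkxo".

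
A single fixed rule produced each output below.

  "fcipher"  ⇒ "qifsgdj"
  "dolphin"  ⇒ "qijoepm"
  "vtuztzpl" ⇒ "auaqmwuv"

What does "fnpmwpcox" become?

nxqdpygoq

The rule is to move the first 3 characters to the end (rotate left by 3), then shift every letter 1 place forward in the alphabet (wrapping around).
On "fnpmwpcox" that produces "nxqdpygoq".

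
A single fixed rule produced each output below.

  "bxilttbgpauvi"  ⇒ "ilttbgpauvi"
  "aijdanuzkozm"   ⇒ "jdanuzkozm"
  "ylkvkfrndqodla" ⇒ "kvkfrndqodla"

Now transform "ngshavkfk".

shavkfk

The rule is to delete the first 2 characters.
"ngshavkfk" → "shavkfk".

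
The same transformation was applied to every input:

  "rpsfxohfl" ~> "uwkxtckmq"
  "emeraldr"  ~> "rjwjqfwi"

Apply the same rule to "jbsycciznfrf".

What's happening: swap each adjacent pair of characters (1↔2, 3↔4, ...), then shift every letter 5 places forward in the alphabet (wrapping around).
"jbsycciznfrf" → "godxhhenkskw".

godxhhenkskw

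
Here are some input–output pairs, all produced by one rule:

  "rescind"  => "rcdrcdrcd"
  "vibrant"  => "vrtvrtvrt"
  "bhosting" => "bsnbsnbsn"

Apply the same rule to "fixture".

fteftefte

Rule — keep one character in every 3, starting at position 1 (positions 1st, 4th, 7th, ...), then write the whole string 3 times in a row.
Applying that to "fixture" gives "fteftefte".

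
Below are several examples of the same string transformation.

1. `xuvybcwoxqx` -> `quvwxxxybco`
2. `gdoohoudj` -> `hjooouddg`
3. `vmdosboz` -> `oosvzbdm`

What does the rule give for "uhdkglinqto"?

iklnoqtudgh

The pattern: sort the characters into alphabetical order, then move the first 3 characters to the end (rotate left by 3).
"uhdkglinqto" → "dghiklnoqtu" → "iklnoqtudgh".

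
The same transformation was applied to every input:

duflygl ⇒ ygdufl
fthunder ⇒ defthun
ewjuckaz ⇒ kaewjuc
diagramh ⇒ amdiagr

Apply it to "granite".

The rule is to delete the last character, then move the last 2 characters to the front (rotate right by 2).
Working it through for "granite": intermediate "granit", final "itgran".

itgran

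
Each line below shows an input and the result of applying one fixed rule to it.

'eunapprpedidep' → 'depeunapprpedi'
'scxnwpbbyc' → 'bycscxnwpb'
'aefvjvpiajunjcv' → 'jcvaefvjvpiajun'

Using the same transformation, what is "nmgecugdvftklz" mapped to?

klznmgecugdvft

The rule is to move the last 3 characters to the front (rotate right by 3).
Doing the same to "nmgecugdvftklz": "klznmgecugdvft".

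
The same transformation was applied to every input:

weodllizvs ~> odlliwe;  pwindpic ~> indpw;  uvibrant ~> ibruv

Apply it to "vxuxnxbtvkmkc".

Looking at the pairs, the operation is to delete the last 3 characters, then move the first 2 characters to the end (rotate left by 2).
On "vxuxnxbtvkmkc": the first step gives "vxuxnxbtvk", and the second then gives "uxnxbtvkvx".

uxnxbtvkvx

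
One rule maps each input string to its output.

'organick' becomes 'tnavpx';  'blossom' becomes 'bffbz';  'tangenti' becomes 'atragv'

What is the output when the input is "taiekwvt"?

Looking at the pairs, the operation is to delete the first 2 characters, then shift every letter 13 places forward in the alphabet (wrapping around) — i.e. ROT13.
Working it through for "taiekwvt": intermediate "iekwvt", final "vrxjig".

vrxjig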